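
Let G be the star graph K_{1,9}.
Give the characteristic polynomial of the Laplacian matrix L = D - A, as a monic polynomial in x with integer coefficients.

The graph has 10 vertices and degree multiset [9, 1, 1, 1, 1, 1, 1, 1, 1, 1]; D is the diagonal matrix of degrees and L = D - A. L has integer entries, so p(x) = det(xI - L) has integer coefficients. Expanding the determinant yields x^10 - 18x^9 + 108x^8 - 336x^7 + 630x^6 - 756x^5 + 588x^4 - 288x^3 + 81x^2 - 10x. The constant term is 0 because L is singular (the all-ones vector lies in its kernel). The eigenvalues sum to 18, which equals trace(L) = 2|E|. The largest eigenvalue, 10, is at most the vertex count 10.

x^10 - 18x^9 + 108x^8 - 336x^7 + 630x^6 - 756x^5 + 588x^4 - 288x^3 + 81x^2 - 10x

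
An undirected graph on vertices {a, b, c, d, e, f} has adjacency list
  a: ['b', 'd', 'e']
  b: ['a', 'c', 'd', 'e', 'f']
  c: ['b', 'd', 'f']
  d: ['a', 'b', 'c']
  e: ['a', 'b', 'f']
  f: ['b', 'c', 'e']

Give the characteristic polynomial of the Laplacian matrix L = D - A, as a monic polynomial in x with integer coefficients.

x^6 - 20x^5 + 155x^4 - 580x^3 + 1045x^2 - 726x

With the vertex order [a, b, c, d, e, f], the degrees are [3, 5, 3, 3, 3, 3], giving D = diag(3, 5, 3, 3, 3, 3) and L = D - A. L has integer entries, so p(x) = det(xI - L) has integer coefficients. Expanding the determinant yields x^6 - 20x^5 + 155x^4 - 580x^3 + 1045x^2 - 726x. The coefficient of x^5 equals -trace(L) = -20, matching the sum of degrees.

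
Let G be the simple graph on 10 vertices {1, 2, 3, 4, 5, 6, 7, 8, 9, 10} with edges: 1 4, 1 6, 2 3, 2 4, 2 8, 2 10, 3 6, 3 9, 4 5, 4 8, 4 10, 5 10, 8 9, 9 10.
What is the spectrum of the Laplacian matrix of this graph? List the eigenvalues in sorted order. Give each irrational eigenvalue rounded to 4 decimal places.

Reading degrees in the order [1, 2, 3, 4, 5, 6, 7, 8, 9, 10] gives [2, 4, 3, 5, 2, 2, 0, 3, 3, 4]; set D = diag(2, 4, 3, 5, 2, 2, 0, 3, 3, 4) and form L = D - A. Diagonalising L (or applying a numerical eigensolver to the 10x10 matrix) gives the spectrum above. The 2 zero eigenvalues correspond to the 2 connected components. There are 2 zeros in the spectrum, matching the 2 components. The largest eigenvalue, 6.2947, is at most the vertex count 10.

[0, 0, 0.9676, 1.5528, 2.3128, 3.2578, 3.5324, 4.1013, 5.9808, 6.2947]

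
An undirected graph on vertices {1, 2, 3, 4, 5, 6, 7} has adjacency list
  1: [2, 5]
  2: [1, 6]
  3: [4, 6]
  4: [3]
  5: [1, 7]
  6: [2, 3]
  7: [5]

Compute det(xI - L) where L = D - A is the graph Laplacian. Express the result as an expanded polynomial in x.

Each diagonal entry of L is the vertex degree and each off-diagonal entry is -1 where an edge is present, 0 otherwise; in the order [1, 2, 3, 4, 5, 6, 7] the diagonal is [2, 2, 2, 1, 2, 2, 1]. L has integer entries, so p(x) = det(xI - L) has integer coefficients. Expanding the determinant yields x^7 - 12x^6 + 55x^5 - 120x^4 + 126x^3 - 56x^2 + 7x. The constant term is 0 because L is singular (the all-ones vector lies in its kernel). By the matrix-tree theorem the graph has (1/7) * product of the nonzero eigenvalues = 1 spanning tree. The eigenvalues sum to 12, which equals trace(L) = 2|E|.

x^7 - 12x^6 + 55x^5 - 120x^4 + 126x^3 - 56x^2 + 7x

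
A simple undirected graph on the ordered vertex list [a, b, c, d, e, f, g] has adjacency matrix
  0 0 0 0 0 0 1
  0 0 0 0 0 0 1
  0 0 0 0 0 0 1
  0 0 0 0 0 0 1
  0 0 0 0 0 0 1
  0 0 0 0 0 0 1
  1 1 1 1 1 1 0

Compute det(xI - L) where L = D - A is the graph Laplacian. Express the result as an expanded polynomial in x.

Reading degrees in the order [a, b, c, d, e, f, g] gives [1, 1, 1, 1, 1, 1, 6]; set D = diag(1, 1, 1, 1, 1, 1, 6) and form L = D - A. The eigenvalues of L are [0, 1, 1, 1, 1, 1, 7]; the characteristic polynomial is the product of (x - lambda_i), which multiplies out to x^7 - 12x^6 + 45x^5 - 80x^4 + 75x^3 - 36x^2 + 7x. The constant term is 0 because L is singular (the all-ones vector lies in its kernel). By the matrix-tree theorem the graph has (1/7) * product of the nonzero eigenvalues = 1 spanning tree.

x^7 - 12x^6 + 45x^5 - 80x^4 + 75x^3 - 36x^2 + 7x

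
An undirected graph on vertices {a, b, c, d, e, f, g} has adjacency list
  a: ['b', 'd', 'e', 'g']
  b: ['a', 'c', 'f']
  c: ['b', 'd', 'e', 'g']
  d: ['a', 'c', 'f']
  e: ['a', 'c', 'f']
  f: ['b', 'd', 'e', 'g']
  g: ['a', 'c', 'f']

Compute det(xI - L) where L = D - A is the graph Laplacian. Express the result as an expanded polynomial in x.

x^7 - 24x^6 + 234x^5 - 1192x^4 + 3357x^3 - 4968x^2 + 3024x

With the vertex order [a, b, c, d, e, f, g], the degrees are [4, 3, 4, 3, 3, 4, 3], giving D = diag(4, 3, 4, 3, 3, 4, 3) and L = D - A. The eigenvalues of L are [0, 3, 3, 3, 4, 4, 7]; the characteristic polynomial is the product of (x - lambda_i), which multiplies out to x^7 - 24x^6 + 234x^5 - 1192x^4 + 3357x^3 - 4968x^2 + 3024x. The constant term is 0 because L is singular (the all-ones vector lies in its kernel). The largest eigenvalue, 7, is at most the vertex count 7.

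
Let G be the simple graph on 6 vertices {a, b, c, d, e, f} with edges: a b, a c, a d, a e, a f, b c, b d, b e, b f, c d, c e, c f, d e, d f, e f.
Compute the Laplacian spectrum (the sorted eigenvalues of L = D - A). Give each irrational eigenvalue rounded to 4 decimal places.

Reading degrees in the order [a, b, c, d, e, f] gives [5, 5, 5, 5, 5, 5]; set D = diag(5, 5, 5, 5, 5, 5) and form L = D - A. The multiplicity of 0 as a Laplacian eigenvalue equals the number of connected components. The single zero eigenvalue shows the graph is connected. The largest eigenvalue, 6, is at most the vertex count 6.

[0, 6, 6, 6, 6, 6]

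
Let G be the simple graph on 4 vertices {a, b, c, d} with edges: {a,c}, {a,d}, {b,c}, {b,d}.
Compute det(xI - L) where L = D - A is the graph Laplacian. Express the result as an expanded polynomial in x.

x^4 - 8x^3 + 20x^2 - 16x

Reading degrees in the order [a, b, c, d] gives [2, 2, 2, 2]; set D = diag(2, 2, 2, 2) and form L = D - A. L has integer entries, so p(x) = det(xI - L) has integer coefficients. Expanding the determinant yields x^4 - 8x^3 + 20x^2 - 16x. Since p(0) = det(-L) = 0, x divides p(x). The largest eigenvalue, 4, is at most the vertex count 4.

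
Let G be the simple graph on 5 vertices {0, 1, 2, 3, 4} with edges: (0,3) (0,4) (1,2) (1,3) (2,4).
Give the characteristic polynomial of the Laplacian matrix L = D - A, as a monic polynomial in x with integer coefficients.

Reading degrees in the order [0, 1, 2, 3, 4] gives [2, 2, 2, 2, 2]; set D = diag(2, 2, 2, 2, 2) and form L = D - A. Computing det(xI - L) by cofactor expansion (or equivalently via sum-over-permutations) gives x^5 - 10x^4 + 35x^3 - 50x^2 + 25x. The constant term is 0 because L is singular (the all-ones vector lies in its kernel). By the matrix-tree theorem the graph has (1/5) * product of the nonzero eigenvalues = 5 spanning trees. The eigenvalues sum to 10, which equals trace(L) = 2|E|.

x^5 - 10x^4 + 35x^3 - 50x^2 + 25x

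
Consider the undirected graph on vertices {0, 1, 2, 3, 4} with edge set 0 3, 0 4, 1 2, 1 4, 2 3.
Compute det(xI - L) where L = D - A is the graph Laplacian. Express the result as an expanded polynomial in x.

x^5 - 10x^4 + 35x^3 - 50x^2 + 25x

Each diagonal entry of L is the vertex degree and each off-diagonal entry is -1 where an edge is present, 0 otherwise; in the order [0, 1, 2, 3, 4] the diagonal is [2, 2, 2, 2, 2]. L has integer entries, so p(x) = det(xI - L) has integer coefficients. Expanding the determinant yields x^5 - 10x^4 + 35x^3 - 50x^2 + 25x. The coefficient of x^4 equals -trace(L) = -10, matching the sum of degrees. The largest eigenvalue, 3.6180, is at most the vertex count 5.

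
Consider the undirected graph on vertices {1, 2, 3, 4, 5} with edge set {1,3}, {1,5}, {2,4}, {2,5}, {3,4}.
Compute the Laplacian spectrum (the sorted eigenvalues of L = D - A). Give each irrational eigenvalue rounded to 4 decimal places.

[0, 1.3820, 1.3820, 3.6180, 3.6180]

With the vertex order [1, 2, 3, 4, 5], the degrees are [2, 2, 2, 2, 2], giving D = diag(2, 2, 2, 2, 2) and L = D - A. Since every row of L sums to 0, the all-ones vector is in the kernel and 0 is an eigenvalue. The single zero eigenvalue shows the graph is connected. The eigenvalues sum to 10, which equals trace(L) = 2|E|. By the matrix-tree theorem the graph has (1/5) * product of the nonzero eigenvalues = 5 spanning trees.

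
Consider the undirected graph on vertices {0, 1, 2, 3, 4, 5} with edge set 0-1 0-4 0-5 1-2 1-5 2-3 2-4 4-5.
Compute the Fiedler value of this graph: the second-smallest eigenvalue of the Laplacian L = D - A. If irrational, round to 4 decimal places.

0.7639

Reading degrees in the order [0, 1, 2, 3, 4, 5] gives [3, 3, 3, 1, 3, 3]; set D = diag(3, 3, 3, 1, 3, 3) and form L = D - A. Computing the eigenvalues of L and sorting gives [0, 0.7639, 3, 3, 4, 5.2361]. The Fiedler value lambda_2 = 0.7639 is strictly positive, so the graph is connected. The eigenvalues sum to 16, which equals trace(L) = 2|E|.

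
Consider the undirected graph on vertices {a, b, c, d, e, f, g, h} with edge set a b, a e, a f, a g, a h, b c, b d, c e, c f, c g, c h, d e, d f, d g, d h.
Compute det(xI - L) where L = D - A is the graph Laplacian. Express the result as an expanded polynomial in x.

With the vertex order [a, b, c, d, e, f, g, h], the degrees are [5, 3, 5, 5, 3, 3, 3, 3], giving D = diag(5, 3, 5, 5, 3, 3, 3, 3) and L = D - A. Computing det(xI - L) by cofactor expansion (or equivalently via sum-over-permutations) gives x^8 - 30x^7 + 375x^6 - 2540x^5 + 10095x^4 - 23598x^3 + 30105x^2 - 16200x. Since p(0) = det(-L) = 0, x divides p(x). The largest eigenvalue, 8, is at most the vertex count 8.

x^8 - 30x^7 + 375x^6 - 2540x^5 + 10095x^4 - 23598x^3 + 30105x^2 - 16200x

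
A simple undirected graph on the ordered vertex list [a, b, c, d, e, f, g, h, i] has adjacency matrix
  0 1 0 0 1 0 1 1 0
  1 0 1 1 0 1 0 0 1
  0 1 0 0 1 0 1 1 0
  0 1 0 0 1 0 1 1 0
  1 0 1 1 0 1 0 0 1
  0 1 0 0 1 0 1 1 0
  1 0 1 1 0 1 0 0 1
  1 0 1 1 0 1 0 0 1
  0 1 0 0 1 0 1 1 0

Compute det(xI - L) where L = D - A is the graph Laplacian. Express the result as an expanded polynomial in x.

x^9 - 40x^8 + 690x^7 - 6720x^6 + 40485x^5 - 154704x^4 + 366560x^3 - 492800x^2 + 288000x

With the vertex order [a, b, c, d, e, f, g, h, i], the degrees are [4, 5, 4, 4, 5, 4, 5, 5, 4], giving D = diag(4, 5, 4, 4, 5, 4, 5, 5, 4) and L = D - A. The eigenvalues of L are [0, 4, 4, 4, 4, 5, 5, 5, 9]; the characteristic polynomial is the product of (x - lambda_i), which multiplies out to x^9 - 40x^8 + 690x^7 - 6720x^6 + 40485x^5 - 154704x^4 + 366560x^3 - 492800x^2 + 288000x. The constant term is 0 because L is singular (the all-ones vector lies in its kernel). The eigenvalues sum to 40, which equals trace(L) = 2|E|.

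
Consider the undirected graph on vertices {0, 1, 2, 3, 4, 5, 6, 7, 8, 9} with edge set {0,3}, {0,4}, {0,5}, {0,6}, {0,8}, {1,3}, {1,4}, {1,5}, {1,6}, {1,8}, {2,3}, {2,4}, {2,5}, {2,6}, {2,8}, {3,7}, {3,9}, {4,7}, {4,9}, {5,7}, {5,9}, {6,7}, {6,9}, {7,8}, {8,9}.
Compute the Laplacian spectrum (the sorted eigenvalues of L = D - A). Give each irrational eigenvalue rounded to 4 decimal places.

With the vertex order [0, 1, 2, 3, 4, 5, 6, 7, 8, 9], the degrees are [5, 5, 5, 5, 5, 5, 5, 5, 5, 5], giving D = diag(5, 5, 5, 5, 5, 5, 5, 5, 5, 5) and L = D - A. L is symmetric positive semidefinite, so every eigenvalue is real and nonnegative. The largest eigenvalue, 10, is at most the vertex count 10.

[0, 5, 5, 5, 5, 5, 5, 5, 5, 10]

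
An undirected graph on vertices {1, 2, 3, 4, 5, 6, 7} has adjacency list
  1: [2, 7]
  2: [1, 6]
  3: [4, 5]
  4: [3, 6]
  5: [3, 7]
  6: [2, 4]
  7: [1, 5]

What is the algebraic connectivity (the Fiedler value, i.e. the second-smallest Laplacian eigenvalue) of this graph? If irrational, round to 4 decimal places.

0.7530

With the vertex order [1, 2, 3, 4, 5, 6, 7], the degrees are [2, 2, 2, 2, 2, 2, 2], giving D = diag(2, 2, 2, 2, 2, 2, 2) and L = D - A. The smallest Laplacian eigenvalue is always 0. The next one, lambda_2 = 0.7530, measures how hard the graph is to disconnect: larger values mean better connectivity. The largest eigenvalue, 3.8019, is at most the vertex count 7.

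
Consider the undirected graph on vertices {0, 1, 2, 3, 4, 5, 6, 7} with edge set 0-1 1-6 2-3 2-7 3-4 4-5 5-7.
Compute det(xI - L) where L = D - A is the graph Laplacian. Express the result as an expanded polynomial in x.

x^8 - 14x^7 + 78x^6 - 220x^5 + 330x^4 - 250x^3 + 75x^2

Each diagonal entry of L is the vertex degree and each off-diagonal entry is -1 where an edge is present, 0 otherwise; in the order [0, 1, 2, 3, 4, 5, 6, 7] the diagonal is [1, 2, 2, 2, 2, 2, 1, 2]. L has integer entries, so p(x) = det(xI - L) has integer coefficients. Expanding the determinant yields x^8 - 14x^7 + 78x^6 - 220x^5 + 330x^4 - 250x^3 + 75x^2. The coefficient of x^7 equals -trace(L) = -14, matching the sum of degrees.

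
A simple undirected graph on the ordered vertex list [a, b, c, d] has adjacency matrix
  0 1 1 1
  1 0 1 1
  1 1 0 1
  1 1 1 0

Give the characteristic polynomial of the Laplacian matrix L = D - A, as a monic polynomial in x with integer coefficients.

x^4 - 12x^3 + 48x^2 - 64x

Each diagonal entry of L is the vertex degree and each off-diagonal entry is -1 where an edge is present, 0 otherwise; in the order [a, b, c, d] the diagonal is [3, 3, 3, 3]. L has integer entries, so p(x) = det(xI - L) has integer coefficients. Expanding the determinant yields x^4 - 12x^3 + 48x^2 - 64x. The coefficient of x^3 equals -trace(L) = -12, matching the sum of degrees.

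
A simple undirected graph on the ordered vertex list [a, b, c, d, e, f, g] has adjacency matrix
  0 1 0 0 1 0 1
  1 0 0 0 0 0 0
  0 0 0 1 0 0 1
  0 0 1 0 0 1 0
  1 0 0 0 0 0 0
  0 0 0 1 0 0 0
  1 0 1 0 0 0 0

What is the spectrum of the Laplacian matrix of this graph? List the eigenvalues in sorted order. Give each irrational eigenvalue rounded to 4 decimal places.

With the vertex order [a, b, c, d, e, f, g], the degrees are [3, 1, 2, 2, 1, 1, 2], giving D = diag(3, 1, 2, 2, 1, 1, 2) and L = D - A. L is symmetric positive semidefinite, so every eigenvalue is real and nonnegative. The single zero eigenvalue shows the graph is connected. There is one zero in the spectrum, matching the 1 component.

[0, 0.2254, 1, 1, 2.1859, 3.3604, 4.2283]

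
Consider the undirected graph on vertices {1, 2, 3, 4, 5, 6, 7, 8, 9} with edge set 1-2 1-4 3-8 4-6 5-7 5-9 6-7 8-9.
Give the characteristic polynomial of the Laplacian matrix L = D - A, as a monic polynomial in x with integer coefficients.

With the vertex order [1, 2, 3, 4, 5, 6, 7, 8, 9], the degrees are [2, 1, 1, 2, 2, 2, 2, 2, 2], giving D = diag(2, 1, 1, 2, 2, 2, 2, 2, 2) and L = D - A. Computing det(xI - L) by cofactor expansion (or equivalently via sum-over-permutations) gives x^9 - 16x^8 + 105x^7 - 364x^6 + 715x^5 - 792x^4 + 462x^3 - 120x^2 + 9x. The coefficient of x^8 equals -trace(L) = -16, matching the sum of degrees. There is one zero in the spectrum, matching the 1 component.

x^9 - 16x^8 + 105x^7 - 364x^6 + 715x^5 - 792x^4 + 462x^3 - 120x^2 + 9x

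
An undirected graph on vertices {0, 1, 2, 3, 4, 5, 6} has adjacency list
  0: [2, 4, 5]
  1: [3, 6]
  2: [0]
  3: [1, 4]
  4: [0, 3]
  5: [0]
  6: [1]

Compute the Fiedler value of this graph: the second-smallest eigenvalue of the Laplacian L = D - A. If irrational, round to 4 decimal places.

0.2254

Each diagonal entry of L is the vertex degree and each off-diagonal entry is -1 where an edge is present, 0 otherwise; in the order [0, 1, 2, 3, 4, 5, 6] the diagonal is [3, 2, 1, 2, 2, 1, 1]. The smallest Laplacian eigenvalue is always 0. The next one, lambda_2 = 0.2254, measures how hard the graph is to disconnect: larger values mean better connectivity. The largest eigenvalue, 4.2283, is at most the vertex count 7.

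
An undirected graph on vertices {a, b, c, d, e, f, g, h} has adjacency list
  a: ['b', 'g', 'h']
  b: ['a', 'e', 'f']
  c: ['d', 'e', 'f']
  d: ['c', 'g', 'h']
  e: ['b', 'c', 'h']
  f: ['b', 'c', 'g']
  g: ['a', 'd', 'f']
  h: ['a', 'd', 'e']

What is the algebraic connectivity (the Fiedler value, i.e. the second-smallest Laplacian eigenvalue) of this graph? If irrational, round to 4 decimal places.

2

Each diagonal entry of L is the vertex degree and each off-diagonal entry is -1 where an edge is present, 0 otherwise; in the order [a, b, c, d, e, f, g, h] the diagonal is [3, 3, 3, 3, 3, 3, 3, 3]. The smallest Laplacian eigenvalue is always 0. The next one, lambda_2 = 2, measures how hard the graph is to disconnect: larger values mean better connectivity.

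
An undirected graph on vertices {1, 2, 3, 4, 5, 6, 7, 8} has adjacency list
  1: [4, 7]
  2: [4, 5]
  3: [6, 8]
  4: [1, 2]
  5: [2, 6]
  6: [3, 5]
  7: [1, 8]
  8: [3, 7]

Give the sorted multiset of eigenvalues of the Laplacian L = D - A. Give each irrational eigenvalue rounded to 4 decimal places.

[0, 0.5858, 0.5858, 2, 2, 3.4142, 3.4142, 4]

With the vertex order [1, 2, 3, 4, 5, 6, 7, 8], the degrees are [2, 2, 2, 2, 2, 2, 2, 2], giving D = diag(2, 2, 2, 2, 2, 2, 2, 2) and L = D - A. L is symmetric positive semidefinite, so every eigenvalue is real and nonnegative. The single zero eigenvalue shows the graph is connected.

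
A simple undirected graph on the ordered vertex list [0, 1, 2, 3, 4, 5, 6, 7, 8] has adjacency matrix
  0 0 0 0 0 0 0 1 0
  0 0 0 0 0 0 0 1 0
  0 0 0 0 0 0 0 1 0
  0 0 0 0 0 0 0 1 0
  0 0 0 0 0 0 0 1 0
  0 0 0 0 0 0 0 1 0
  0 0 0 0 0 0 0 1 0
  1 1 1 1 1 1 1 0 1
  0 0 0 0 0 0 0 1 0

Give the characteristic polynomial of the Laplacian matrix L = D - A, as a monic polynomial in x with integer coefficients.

x^9 - 16x^8 + 84x^7 - 224x^6 + 350x^5 - 336x^4 + 196x^3 - 64x^2 + 9x

With the vertex order [0, 1, 2, 3, 4, 5, 6, 7, 8], the degrees are [1, 1, 1, 1, 1, 1, 1, 8, 1], giving D = diag(1, 1, 1, 1, 1, 1, 1, 8, 1) and L = D - A. Computing det(xI - L) by cofactor expansion (or equivalently via sum-over-permutations) gives x^9 - 16x^8 + 84x^7 - 224x^6 + 350x^5 - 336x^4 + 196x^3 - 64x^2 + 9x. Since p(0) = det(-L) = 0, x divides p(x). By the matrix-tree theorem the graph has (1/9) * product of the nonzero eigenvalues = 1 spanning tree. There is one zero in the spectrum, matching the 1 component.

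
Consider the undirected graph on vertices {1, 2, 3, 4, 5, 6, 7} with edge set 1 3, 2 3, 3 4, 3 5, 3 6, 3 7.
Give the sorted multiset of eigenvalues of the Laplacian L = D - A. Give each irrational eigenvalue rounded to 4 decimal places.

With the vertex order [1, 2, 3, 4, 5, 6, 7], the degrees are [1, 1, 6, 1, 1, 1, 1], giving D = diag(1, 1, 6, 1, 1, 1, 1) and L = D - A. Since every row of L sums to 0, the all-ones vector is in the kernel and 0 is an eigenvalue. The single zero eigenvalue shows the graph is connected. The largest eigenvalue, 7, is at most the vertex count 7.

[0, 1, 1, 1, 1, 1, 7]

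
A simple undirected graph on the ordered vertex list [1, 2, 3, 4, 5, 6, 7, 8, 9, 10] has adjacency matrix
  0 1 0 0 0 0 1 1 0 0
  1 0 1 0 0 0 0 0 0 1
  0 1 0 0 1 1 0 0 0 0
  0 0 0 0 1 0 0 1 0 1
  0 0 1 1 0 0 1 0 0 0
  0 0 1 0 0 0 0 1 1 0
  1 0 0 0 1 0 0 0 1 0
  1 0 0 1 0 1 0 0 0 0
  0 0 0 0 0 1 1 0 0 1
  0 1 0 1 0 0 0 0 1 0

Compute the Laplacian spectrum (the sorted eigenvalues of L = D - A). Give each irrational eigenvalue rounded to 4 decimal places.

[0, 2, 2, 2, 2, 2, 5, 5, 5, 5]

Each diagonal entry of L is the vertex degree and each off-diagonal entry is -1 where an edge is present, 0 otherwise; in the order [1, 2, 3, 4, 5, 6, 7, 8, 9, 10] the diagonal is [3, 3, 3, 3, 3, 3, 3, 3, 3, 3]. Since every row of L sums to 0, the all-ones vector is in the kernel and 0 is an eigenvalue. The single zero eigenvalue shows the graph is connected. There is one zero in the spectrum, matching the 1 component. By the matrix-tree theorem the graph has (1/10) * product of the nonzero eigenvalues = 2000 spanning trees.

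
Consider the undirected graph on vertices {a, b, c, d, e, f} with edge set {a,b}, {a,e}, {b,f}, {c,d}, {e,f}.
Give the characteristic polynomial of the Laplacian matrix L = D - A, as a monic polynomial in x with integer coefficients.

Each diagonal entry of L is the vertex degree and each off-diagonal entry is -1 where an edge is present, 0 otherwise; in the order [a, b, c, d, e, f] the diagonal is [2, 2, 1, 1, 2, 2]. The eigenvalues of L are [0, 0, 2, 2, 2, 4]; the characteristic polynomial is the product of (x - lambda_i), which multiplies out to x^6 - 10x^5 + 36x^4 - 56x^3 + 32x^2. The constant term is 0 because L is singular (the all-ones vector lies in its kernel). There are 2 zeros in the spectrum, matching the 2 components.

x^6 - 10x^5 + 36x^4 - 56x^3 + 32x^2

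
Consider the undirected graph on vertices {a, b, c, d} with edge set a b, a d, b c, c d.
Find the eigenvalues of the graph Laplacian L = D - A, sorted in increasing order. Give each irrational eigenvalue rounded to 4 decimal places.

[0, 2, 2, 4]

Each diagonal entry of L is the vertex degree and each off-diagonal entry is -1 where an edge is present, 0 otherwise; in the order [a, b, c, d] the diagonal is [2, 2, 2, 2]. L is symmetric positive semidefinite, so every eigenvalue is real and nonnegative. The single zero eigenvalue shows the graph is connected. The eigenvalues sum to 8, which equals trace(L) = 2|E|. There is one zero in the spectrum, matching the 1 component.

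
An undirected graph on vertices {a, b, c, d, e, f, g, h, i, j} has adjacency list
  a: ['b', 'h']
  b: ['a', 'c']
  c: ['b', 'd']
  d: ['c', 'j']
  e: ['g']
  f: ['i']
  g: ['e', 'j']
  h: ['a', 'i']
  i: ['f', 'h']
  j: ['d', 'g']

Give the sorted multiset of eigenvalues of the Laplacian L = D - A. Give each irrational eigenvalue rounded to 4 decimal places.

With the vertex order [a, b, c, d, e, f, g, h, i, j], the degrees are [2, 2, 2, 2, 1, 1, 2, 2, 2, 2], giving D = diag(2, 2, 2, 2, 1, 1, 2, 2, 2, 2) and L = D - A. L is symmetric positive semidefinite, so every eigenvalue is real and nonnegative. There is one zero in the spectrum, matching the 1 component.

[0, 0.0979, 0.3820, 0.8244, 1.3820, 2, 2.6180, 3.1756, 3.6180, 3.9021]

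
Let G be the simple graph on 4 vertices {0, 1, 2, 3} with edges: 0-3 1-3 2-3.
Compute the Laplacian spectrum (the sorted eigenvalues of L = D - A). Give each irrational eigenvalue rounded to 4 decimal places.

[0, 1, 1, 4]

Reading degrees in the order [0, 1, 2, 3] gives [1, 1, 1, 3]; set D = diag(1, 1, 1, 3) and form L = D - A. Diagonalising L (or applying a numerical eigensolver to the 4x4 matrix) gives the spectrum above. By the matrix-tree theorem the graph has (1/4) * product of the nonzero eigenvalues = 1 spanning tree. The eigenvalues sum to 6, which equals trace(L) = 2|E|.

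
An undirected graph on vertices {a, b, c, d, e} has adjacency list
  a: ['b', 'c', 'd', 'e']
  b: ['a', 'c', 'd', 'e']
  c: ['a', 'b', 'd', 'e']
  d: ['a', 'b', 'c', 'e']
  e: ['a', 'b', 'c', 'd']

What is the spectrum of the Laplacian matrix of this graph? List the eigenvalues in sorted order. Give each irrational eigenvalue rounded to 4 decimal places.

[0, 5, 5, 5, 5]

With the vertex order [a, b, c, d, e], the degrees are [4, 4, 4, 4, 4], giving D = diag(4, 4, 4, 4, 4) and L = D - A. Since every row of L sums to 0, the all-ones vector is in the kernel and 0 is an eigenvalue.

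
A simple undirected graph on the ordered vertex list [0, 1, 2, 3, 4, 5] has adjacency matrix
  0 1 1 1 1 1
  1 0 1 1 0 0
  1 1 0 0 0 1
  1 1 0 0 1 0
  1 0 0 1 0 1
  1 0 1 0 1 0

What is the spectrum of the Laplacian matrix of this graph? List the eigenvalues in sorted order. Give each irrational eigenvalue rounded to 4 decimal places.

[0, 2.3820, 2.3820, 4.6180, 4.6180, 6]

Each diagonal entry of L is the vertex degree and each off-diagonal entry is -1 where an edge is present, 0 otherwise; in the order [0, 1, 2, 3, 4, 5] the diagonal is [5, 3, 3, 3, 3, 3]. The multiplicity of 0 as a Laplacian eigenvalue equals the number of connected components. There is one zero in the spectrum, matching the 1 component. The eigenvalues sum to 20, which equals trace(L) = 2|E|.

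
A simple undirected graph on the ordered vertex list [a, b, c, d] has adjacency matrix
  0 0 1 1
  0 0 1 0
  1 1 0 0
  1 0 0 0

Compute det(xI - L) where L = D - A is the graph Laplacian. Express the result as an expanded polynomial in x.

x^4 - 6x^3 + 10x^2 - 4x

Reading degrees in the order [a, b, c, d] gives [2, 1, 2, 1]; set D = diag(2, 1, 2, 1) and form L = D - A. Computing det(xI - L) by cofactor expansion (or equivalently via sum-over-permutations) gives x^4 - 6x^3 + 10x^2 - 4x. The constant term is 0 because L is singular (the all-ones vector lies in its kernel). By the matrix-tree theorem the graph has (1/4) * product of the nonzero eigenvalues = 1 spanning tree.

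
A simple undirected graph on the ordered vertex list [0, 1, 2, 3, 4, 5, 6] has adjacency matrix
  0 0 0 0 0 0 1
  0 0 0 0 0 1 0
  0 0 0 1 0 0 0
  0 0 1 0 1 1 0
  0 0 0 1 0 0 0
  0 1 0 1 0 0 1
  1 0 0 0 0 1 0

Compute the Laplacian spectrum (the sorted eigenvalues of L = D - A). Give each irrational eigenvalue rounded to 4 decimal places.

With the vertex order [0, 1, 2, 3, 4, 5, 6], the degrees are [1, 1, 1, 3, 1, 3, 2], giving D = diag(1, 1, 1, 3, 1, 3, 2) and L = D - A. Diagonalising L (or applying a numerical eigensolver to the 7x7 matrix) gives the spectrum above. The single zero eigenvalue shows the graph is connected.

[0, 0.3217, 0.6802, 1, 2.1397, 3.2297, 4.6287]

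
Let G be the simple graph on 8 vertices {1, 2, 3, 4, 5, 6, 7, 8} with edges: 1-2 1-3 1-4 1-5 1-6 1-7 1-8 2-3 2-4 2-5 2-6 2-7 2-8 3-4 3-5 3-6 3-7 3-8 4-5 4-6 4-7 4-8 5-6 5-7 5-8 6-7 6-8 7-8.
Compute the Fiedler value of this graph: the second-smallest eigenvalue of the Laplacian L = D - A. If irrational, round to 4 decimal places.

Each diagonal entry of L is the vertex degree and each off-diagonal entry is -1 where an edge is present, 0 otherwise; in the order [1, 2, 3, 4, 5, 6, 7, 8] the diagonal is [7, 7, 7, 7, 7, 7, 7, 7]. Computing the eigenvalues of L and sorting gives [0, 8, 8, 8, 8, 8, 8, 8]. The Fiedler value lambda_2 = 8 is strictly positive, so the graph is connected. There is one zero in the spectrum, matching the 1 component.

8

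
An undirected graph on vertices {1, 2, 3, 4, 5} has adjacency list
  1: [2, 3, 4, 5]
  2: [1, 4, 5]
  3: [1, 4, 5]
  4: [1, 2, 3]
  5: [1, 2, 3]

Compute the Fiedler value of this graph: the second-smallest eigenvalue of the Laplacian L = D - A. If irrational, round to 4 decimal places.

Reading degrees in the order [1, 2, 3, 4, 5] gives [4, 3, 3, 3, 3]; set D = diag(4, 3, 3, 3, 3) and form L = D - A. The smallest Laplacian eigenvalue is always 0. The next one, lambda_2 = 3, measures how hard the graph is to disconnect: larger values mean better connectivity. The largest eigenvalue, 5, is at most the vertex count 5.

3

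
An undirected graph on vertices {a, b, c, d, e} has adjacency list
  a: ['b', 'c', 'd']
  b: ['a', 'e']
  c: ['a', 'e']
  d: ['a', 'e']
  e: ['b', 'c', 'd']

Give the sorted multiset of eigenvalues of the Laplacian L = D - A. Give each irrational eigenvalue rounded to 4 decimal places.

With the vertex order [a, b, c, d, e], the degrees are [3, 2, 2, 2, 3], giving D = diag(3, 2, 2, 2, 3) and L = D - A. The multiplicity of 0 as a Laplacian eigenvalue equals the number of connected components. There is one zero in the spectrum, matching the 1 component. The eigenvalues sum to 12, which equals trace(L) = 2|E|.

[0, 2, 2, 3, 5]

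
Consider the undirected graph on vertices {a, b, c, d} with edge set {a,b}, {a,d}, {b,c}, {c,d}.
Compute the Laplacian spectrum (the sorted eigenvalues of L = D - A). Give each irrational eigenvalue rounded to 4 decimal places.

Reading degrees in the order [a, b, c, d] gives [2, 2, 2, 2]; set D = diag(2, 2, 2, 2) and form L = D - A. Diagonalising L (or applying a numerical eigensolver to the 4x4 matrix) gives the spectrum above. The single zero eigenvalue shows the graph is connected. The largest eigenvalue, 4, is at most the vertex count 4.

[0, 2, 2, 4]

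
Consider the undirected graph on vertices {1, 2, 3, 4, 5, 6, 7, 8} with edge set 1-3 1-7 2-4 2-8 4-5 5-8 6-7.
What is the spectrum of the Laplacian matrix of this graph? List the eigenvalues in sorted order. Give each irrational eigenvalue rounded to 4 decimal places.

[0, 0, 0.5858, 2, 2, 2, 3.4142, 4]

Reading degrees in the order [1, 2, 3, 4, 5, 6, 7, 8] gives [2, 2, 1, 2, 2, 1, 2, 2]; set D = diag(2, 2, 1, 2, 2, 1, 2, 2) and form L = D - A. Diagonalising L (or applying a numerical eigensolver to the 8x8 matrix) gives the spectrum above. The 2 zero eigenvalues correspond to the 2 connected components. There are 2 zeros in the spectrum, matching the 2 components. The largest eigenvalue, 4, is at most the vertex count 8.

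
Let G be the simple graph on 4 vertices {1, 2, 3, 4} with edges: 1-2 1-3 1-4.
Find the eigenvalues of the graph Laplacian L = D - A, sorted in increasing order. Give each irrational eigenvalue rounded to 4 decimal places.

Reading degrees in the order [1, 2, 3, 4] gives [3, 1, 1, 1]; set D = diag(3, 1, 1, 1) and form L = D - A. Diagonalising L (or applying a numerical eigensolver to the 4x4 matrix) gives the spectrum above. The single zero eigenvalue shows the graph is connected.

[0, 1, 1, 4]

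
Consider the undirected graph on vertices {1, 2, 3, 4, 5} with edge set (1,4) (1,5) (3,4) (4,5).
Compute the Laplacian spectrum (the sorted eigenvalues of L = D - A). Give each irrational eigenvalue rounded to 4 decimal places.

[0, 0, 1, 3, 4]

Each diagonal entry of L is the vertex degree and each off-diagonal entry is -1 where an edge is present, 0 otherwise; in the order [1, 2, 3, 4, 5] the diagonal is [2, 0, 1, 3, 2]. Diagonalising L (or applying a numerical eigensolver to the 5x5 matrix) gives the spectrum above. The 2 zero eigenvalues correspond to the 2 connected components. There are 2 zeros in the spectrum, matching the 2 components.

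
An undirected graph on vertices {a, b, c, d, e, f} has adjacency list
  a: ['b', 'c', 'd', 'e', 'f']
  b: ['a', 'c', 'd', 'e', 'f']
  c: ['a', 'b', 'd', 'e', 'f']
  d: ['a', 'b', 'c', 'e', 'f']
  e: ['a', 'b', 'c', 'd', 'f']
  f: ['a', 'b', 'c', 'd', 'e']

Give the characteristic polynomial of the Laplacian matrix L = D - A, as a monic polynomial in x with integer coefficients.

x^6 - 30x^5 + 360x^4 - 2160x^3 + 6480x^2 - 7776x

Reading degrees in the order [a, b, c, d, e, f] gives [5, 5, 5, 5, 5, 5]; set D = diag(5, 5, 5, 5, 5, 5) and form L = D - A. L has integer entries, so p(x) = det(xI - L) has integer coefficients. Expanding the determinant yields x^6 - 30x^5 + 360x^4 - 2160x^3 + 6480x^2 - 7776x. The constant term is 0 because L is singular (the all-ones vector lies in its kernel). By the matrix-tree theorem the graph has (1/6) * product of the nonzero eigenvalues = 1296 spanning trees. The eigenvalues sum to 30, which equals trace(L) = 2|E|.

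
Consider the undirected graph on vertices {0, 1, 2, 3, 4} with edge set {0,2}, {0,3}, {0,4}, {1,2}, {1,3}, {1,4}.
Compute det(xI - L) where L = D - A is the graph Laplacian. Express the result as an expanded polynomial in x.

Reading degrees in the order [0, 1, 2, 3, 4] gives [3, 3, 2, 2, 2]; set D = diag(3, 3, 2, 2, 2) and form L = D - A. L has integer entries, so p(x) = det(xI - L) has integer coefficients. Expanding the determinant yields x^5 - 12x^4 + 51x^3 - 92x^2 + 60x. Since p(0) = det(-L) = 0, x divides p(x). There is one zero in the spectrum, matching the 1 component.

x^5 - 12x^4 + 51x^3 - 92x^2 + 60x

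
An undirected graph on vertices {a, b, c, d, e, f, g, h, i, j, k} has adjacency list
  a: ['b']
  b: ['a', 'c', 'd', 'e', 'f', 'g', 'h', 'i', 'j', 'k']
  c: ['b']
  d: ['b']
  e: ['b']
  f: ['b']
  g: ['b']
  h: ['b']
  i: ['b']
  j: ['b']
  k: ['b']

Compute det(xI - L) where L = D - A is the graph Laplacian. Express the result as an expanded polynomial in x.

Each diagonal entry of L is the vertex degree and each off-diagonal entry is -1 where an edge is present, 0 otherwise; in the order [a, b, c, d, e, f, g, h, i, j, k] the diagonal is [1, 10, 1, 1, 1, 1, 1, 1, 1, 1, 1]. The eigenvalues of L are [0, 1, 1, 1, 1, 1, 1, 1, 1, 1, 11]; the characteristic polynomial is the product of (x - lambda_i), which multiplies out to x^11 - 20x^10 + 135x^9 - 480x^8 + 1050x^7 - 1512x^6 + 1470x^5 - 960x^4 + 405x^3 - 100x^2 + 11x. The constant term is 0 because L is singular (the all-ones vector lies in its kernel).

x^11 - 20x^10 + 135x^9 - 480x^8 + 1050x^7 - 1512x^6 + 1470x^5 - 960x^4 + 405x^3 - 100x^2 + 11x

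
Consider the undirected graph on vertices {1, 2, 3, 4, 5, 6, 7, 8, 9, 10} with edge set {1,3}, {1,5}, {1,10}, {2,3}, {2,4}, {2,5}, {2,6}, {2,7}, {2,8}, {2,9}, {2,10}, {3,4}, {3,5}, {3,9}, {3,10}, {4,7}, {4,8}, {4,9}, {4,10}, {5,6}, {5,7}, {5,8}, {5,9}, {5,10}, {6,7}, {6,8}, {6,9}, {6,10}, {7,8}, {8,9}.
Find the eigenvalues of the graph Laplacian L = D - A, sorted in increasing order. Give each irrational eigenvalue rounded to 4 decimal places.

With the vertex order [1, 2, 3, 4, 5, 6, 7, 8, 9, 10], the degrees are [3, 8, 6, 6, 8, 6, 5, 6, 6, 6], giving D = diag(3, 8, 6, 6, 8, 6, 5, 6, 6, 6) and L = D - A. Diagonalising L (or applying a numerical eigensolver to the 10x10 matrix) gives the spectrum above. The single zero eigenvalue shows the graph is connected. By the matrix-tree theorem the graph has (1/10) * product of the nonzero eigenvalues = 1497577 spanning trees.

[0, 2.5748, 4.8792, 5.6756, 5.8823, 6.7842, 7.4881, 8.2283, 9.0795, 9.4081]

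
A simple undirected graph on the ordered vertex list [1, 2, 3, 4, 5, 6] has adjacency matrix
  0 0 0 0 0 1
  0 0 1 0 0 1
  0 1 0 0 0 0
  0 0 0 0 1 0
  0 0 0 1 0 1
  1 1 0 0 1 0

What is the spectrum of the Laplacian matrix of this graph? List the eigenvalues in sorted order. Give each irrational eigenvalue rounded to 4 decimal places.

[0, 0.3820, 0.6972, 2, 2.6180, 4.3028]

Reading degrees in the order [1, 2, 3, 4, 5, 6] gives [1, 2, 1, 1, 2, 3]; set D = diag(1, 2, 1, 1, 2, 3) and form L = D - A. L is symmetric positive semidefinite, so every eigenvalue is real and nonnegative. There is one zero in the spectrum, matching the 1 component.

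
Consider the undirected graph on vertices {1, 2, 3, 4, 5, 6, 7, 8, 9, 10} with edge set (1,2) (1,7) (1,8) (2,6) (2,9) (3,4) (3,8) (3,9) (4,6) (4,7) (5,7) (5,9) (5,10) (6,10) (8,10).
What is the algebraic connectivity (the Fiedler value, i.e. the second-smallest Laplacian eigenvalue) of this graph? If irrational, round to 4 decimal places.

2

Reading degrees in the order [1, 2, 3, 4, 5, 6, 7, 8, 9, 10] gives [3, 3, 3, 3, 3, 3, 3, 3, 3, 3]; set D = diag(3, 3, 3, 3, 3, 3, 3, 3, 3, 3) and form L = D - A. Computing the eigenvalues of L and sorting gives [0, 2, 2, 2, 2, 2, 5, 5, 5, 5]. The Fiedler value lambda_2 = 2 is strictly positive, so the graph is connected.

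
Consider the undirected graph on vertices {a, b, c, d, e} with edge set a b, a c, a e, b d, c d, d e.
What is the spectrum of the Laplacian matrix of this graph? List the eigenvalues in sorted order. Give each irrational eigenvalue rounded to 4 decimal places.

Each diagonal entry of L is the vertex degree and each off-diagonal entry is -1 where an edge is present, 0 otherwise; in the order [a, b, c, d, e] the diagonal is [3, 2, 2, 3, 2]. The multiplicity of 0 as a Laplacian eigenvalue equals the number of connected components. The largest eigenvalue, 5, is at most the vertex count 5.

[0, 2, 2, 3, 5]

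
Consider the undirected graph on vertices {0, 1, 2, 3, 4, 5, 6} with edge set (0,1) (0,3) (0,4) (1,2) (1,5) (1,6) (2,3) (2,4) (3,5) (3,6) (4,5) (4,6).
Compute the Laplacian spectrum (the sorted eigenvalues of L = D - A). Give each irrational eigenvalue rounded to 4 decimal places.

[0, 3, 3, 3, 4, 4, 7]

Reading degrees in the order [0, 1, 2, 3, 4, 5, 6] gives [3, 4, 3, 4, 4, 3, 3]; set D = diag(3, 4, 3, 4, 4, 3, 3) and form L = D - A. Since every row of L sums to 0, the all-ones vector is in the kernel and 0 is an eigenvalue. The single zero eigenvalue shows the graph is connected. The eigenvalues sum to 24, which equals trace(L) = 2|E|. By the matrix-tree theorem the graph has (1/7) * product of the nonzero eigenvalues = 432 spanning trees.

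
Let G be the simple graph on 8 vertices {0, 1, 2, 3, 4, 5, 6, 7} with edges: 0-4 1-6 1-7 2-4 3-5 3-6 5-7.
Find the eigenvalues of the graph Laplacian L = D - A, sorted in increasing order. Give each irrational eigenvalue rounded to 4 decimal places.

Each diagonal entry of L is the vertex degree and each off-diagonal entry is -1 where an edge is present, 0 otherwise; in the order [0, 1, 2, 3, 4, 5, 6, 7] the diagonal is [1, 2, 1, 2, 2, 2, 2, 2]. L is symmetric positive semidefinite, so every eigenvalue is real and nonnegative. The 2 zero eigenvalues correspond to the 2 connected components. There are 2 zeros in the spectrum, matching the 2 components.

[0, 0, 1, 1.3820, 1.3820, 3, 3.6180, 3.6180]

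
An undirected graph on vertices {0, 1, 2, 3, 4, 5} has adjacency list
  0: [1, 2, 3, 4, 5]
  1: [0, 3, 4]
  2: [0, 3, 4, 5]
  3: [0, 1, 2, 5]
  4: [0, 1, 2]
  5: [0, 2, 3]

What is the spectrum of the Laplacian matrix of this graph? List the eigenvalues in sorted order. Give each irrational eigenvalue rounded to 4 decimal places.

Each diagonal entry of L is the vertex degree and each off-diagonal entry is -1 where an edge is present, 0 otherwise; in the order [0, 1, 2, 3, 4, 5] the diagonal is [5, 3, 4, 4, 3, 3]. L is symmetric positive semidefinite, so every eigenvalue is real and nonnegative. The eigenvalues sum to 22, which equals trace(L) = 2|E|. The largest eigenvalue, 6, is at most the vertex count 6.

[0, 2.3820, 3.3820, 4.6180, 5.6180, 6]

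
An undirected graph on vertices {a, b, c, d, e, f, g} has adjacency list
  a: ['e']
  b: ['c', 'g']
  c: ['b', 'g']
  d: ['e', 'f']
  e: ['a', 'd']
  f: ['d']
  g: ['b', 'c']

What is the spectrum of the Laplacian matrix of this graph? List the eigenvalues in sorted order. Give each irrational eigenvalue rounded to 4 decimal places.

Each diagonal entry of L is the vertex degree and each off-diagonal entry is -1 where an edge is present, 0 otherwise; in the order [a, b, c, d, e, f, g] the diagonal is [1, 2, 2, 2, 2, 1, 2]. The multiplicity of 0 as a Laplacian eigenvalue equals the number of connected components. The 2 zero eigenvalues correspond to the 2 connected components. There are 2 zeros in the spectrum, matching the 2 components.

[0, 0, 0.5858, 2, 3, 3, 3.4142]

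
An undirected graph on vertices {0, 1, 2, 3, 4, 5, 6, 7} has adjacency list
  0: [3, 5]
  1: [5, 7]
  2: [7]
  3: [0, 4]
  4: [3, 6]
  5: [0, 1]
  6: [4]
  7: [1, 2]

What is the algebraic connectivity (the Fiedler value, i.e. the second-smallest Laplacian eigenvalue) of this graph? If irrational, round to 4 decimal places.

0.1522

With the vertex order [0, 1, 2, 3, 4, 5, 6, 7], the degrees are [2, 2, 1, 2, 2, 2, 1, 2], giving D = diag(2, 2, 1, 2, 2, 2, 1, 2) and L = D - A. The smallest Laplacian eigenvalue is always 0. The next one, lambda_2 = 0.1522, measures how hard the graph is to disconnect: larger values mean better connectivity. The eigenvalues sum to 14, which equals trace(L) = 2|E|.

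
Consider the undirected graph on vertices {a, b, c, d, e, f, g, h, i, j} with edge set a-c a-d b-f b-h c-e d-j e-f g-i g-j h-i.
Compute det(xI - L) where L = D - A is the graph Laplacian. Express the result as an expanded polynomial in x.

x^10 - 20x^9 + 170x^8 - 800x^7 + 2275x^6 - 4004x^5 + 4290x^4 - 2640x^3 + 825x^2 - 100x

With the vertex order [a, b, c, d, e, f, g, h, i, j], the degrees are [2, 2, 2, 2, 2, 2, 2, 2, 2, 2], giving D = diag(2, 2, 2, 2, 2, 2, 2, 2, 2, 2) and L = D - A. Computing det(xI - L) by cofactor expansion (or equivalently via sum-over-permutations) gives x^10 - 20x^9 + 170x^8 - 800x^7 + 2275x^6 - 4004x^5 + 4290x^4 - 2640x^3 + 825x^2 - 100x. The coefficient of x^9 equals -trace(L) = -20, matching the sum of degrees. The largest eigenvalue, 4, is at most the vertex count 10.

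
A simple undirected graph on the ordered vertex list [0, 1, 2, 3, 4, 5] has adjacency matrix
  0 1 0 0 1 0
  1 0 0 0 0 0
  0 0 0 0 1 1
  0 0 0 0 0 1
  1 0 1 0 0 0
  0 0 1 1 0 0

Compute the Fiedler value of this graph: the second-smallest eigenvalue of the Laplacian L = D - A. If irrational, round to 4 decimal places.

Each diagonal entry of L is the vertex degree and each off-diagonal entry is -1 where an edge is present, 0 otherwise; in the order [0, 1, 2, 3, 4, 5] the diagonal is [2, 1, 2, 1, 2, 2]. The smallest Laplacian eigenvalue is always 0. The next one, lambda_2 = 0.2679, measures how hard the graph is to disconnect: larger values mean better connectivity. The eigenvalues sum to 10, which equals trace(L) = 2|E|. There is one zero in the spectrum, matching the 1 component.

0.2679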